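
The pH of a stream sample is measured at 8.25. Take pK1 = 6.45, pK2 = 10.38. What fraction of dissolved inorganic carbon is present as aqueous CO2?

α₀ = 0.0155

α₀ = 1 / (1 + K1/[H⁺] + K1K2/[H⁺]²) = 1 / (1 + 10^+1.80 + 10^-0.33)
   = 1 / (1 + 63.096 + 0.46774) = 1/64.563 = 0.01549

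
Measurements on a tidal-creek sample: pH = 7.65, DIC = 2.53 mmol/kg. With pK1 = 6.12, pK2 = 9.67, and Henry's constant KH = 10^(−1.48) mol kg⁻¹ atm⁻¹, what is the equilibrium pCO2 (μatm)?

α₀ = 1 / (1 + K1/[H⁺] + K1K2/[H⁺]²) = 1 / (1 + 10^+1.53 + 10^-0.49)
   = 1 / (1 + 33.884 + 0.32359) = 1/35.208 = 0.02840
[CO2*] = α₀ × DIC = 0.02840 × 2.53 = 0.07186 mmol/kg
pCO2 = [CO2*]/KH = 7.186×10^-5 / 3.311×10^-2 = 2170 μatm

pCO2 = 2170 μatm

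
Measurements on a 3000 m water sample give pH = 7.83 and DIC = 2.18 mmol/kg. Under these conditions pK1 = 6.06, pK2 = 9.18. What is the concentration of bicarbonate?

α₁ = 1 / (1 + [H⁺]/K1 + K2/[H⁺]) = 1 / (1 + 10^-1.77 + 10^-1.35)
   = 1 / (1 + 0.016982 + 0.044668) = 1/1.0617 = 0.9419
[HCO3⁻] = α₁ × DIC = 0.9419 × 2.18 = 2.05 mmol/kg

[HCO3⁻] = 2.05 mmol/kg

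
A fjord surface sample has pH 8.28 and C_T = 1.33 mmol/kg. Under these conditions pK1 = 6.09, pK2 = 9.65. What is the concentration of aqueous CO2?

[CO2*] = 8.19 μmol/kg

α₀ = 1 / (1 + K1/[H⁺] + K1K2/[H⁺]²) = 1 / (1 + 10^+2.19 + 10^+0.82)
   = 1 / (1 + 154.88 + 6.6069) = 1/162.49 = 0.006154
[CO2*] = α₀ × DIC = 0.006154 × 1.33 = 0.00819 mmol/kg = 8.19 μmol/kg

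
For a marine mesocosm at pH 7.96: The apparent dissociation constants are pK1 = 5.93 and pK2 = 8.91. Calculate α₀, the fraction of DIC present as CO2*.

α₀ = 0.00832

α₀ = 1 / (1 + K1/[H⁺] + K1K2/[H⁺]²) = 1 / (1 + 10^+2.03 + 10^+1.08)
   = 1 / (1 + 107.15 + 12.023) = 1/120.17 = 0.008321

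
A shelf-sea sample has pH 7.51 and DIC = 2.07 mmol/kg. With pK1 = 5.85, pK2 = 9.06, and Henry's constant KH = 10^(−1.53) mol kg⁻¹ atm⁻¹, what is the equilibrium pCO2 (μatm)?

α₀ = 1 / (1 + K1/[H⁺] + K1K2/[H⁺]²) = 1 / (1 + 10^+1.66 + 10^+0.11)
   = 1 / (1 + 45.709 + 1.2882) = 1/47.997 = 0.02083
[CO2*] = α₀ × DIC = 0.02083 × 2.07 = 0.04313 mmol/kg
pCO2 = [CO2*]/KH = 4.313×10^-5 / 2.951×10^-2 = 1460 μatm

pCO2 = 1460 μatm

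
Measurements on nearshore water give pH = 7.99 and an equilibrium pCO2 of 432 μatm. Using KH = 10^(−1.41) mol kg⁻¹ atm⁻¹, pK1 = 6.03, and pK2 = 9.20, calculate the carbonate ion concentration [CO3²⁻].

[CO3²⁻] = 0.0945 mmol/kg

[CO2*] = KH · pCO2 = 10^(−1.41) × 432×10^-6 = 1.681×10^-5 mol/kg
α₀ = 1/(1 + K1/[H⁺] + K1K2/[H⁺]²) = 1/(1 + 10^+1.96 + 10^+0.75) = 0.01022
DIC = [CO2*]/α₀ = 1.681×10^-5 / 0.01022 = 1.644 mmol/kg
[CO3²⁻] = α₂·DIC; α₂ = 0.05748, so [CO3²⁻] = 0.05748 × 1.644 = 0.0945 mmol/kg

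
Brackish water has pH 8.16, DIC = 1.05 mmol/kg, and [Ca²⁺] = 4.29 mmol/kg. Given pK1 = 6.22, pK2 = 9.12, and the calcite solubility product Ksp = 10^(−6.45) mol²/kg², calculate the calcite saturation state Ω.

Ω = 1.24

α₂ = 1 / (1 + [H⁺]/K2 + [H⁺]²/(K1K2)) = 1 / (1 + 10^+0.96 + 10^-0.98)
   = 1 / (1 + 9.1201 + 0.10471) = 1/10.225 = 0.09780
[CO3²⁻] = α₂ × DIC = 0.09780 × 1.05 = 0.1027 mmol/kg
Ksp = 10^(−6.45) = 3.548×10^-7
Ω = [Ca²⁺][CO3²⁻]/Ksp = (4.29×10^-3)(1.027×10^-4) / 3.548×10^-7 = 1.24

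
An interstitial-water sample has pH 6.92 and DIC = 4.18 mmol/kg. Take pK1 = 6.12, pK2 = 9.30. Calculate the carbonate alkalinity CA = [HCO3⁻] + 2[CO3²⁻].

CA = [HCO3⁻] + 2[CO3²⁻] = (α₁ + 2α₂)·DIC
At pH 6.92: [H⁺]/K1 = 10^-0.80 = 0.15849, K2/[H⁺] = 10^-2.38 = 0.0041687
α₁ = 1/(1 + 0.15849 + 0.0041687) = 1/1.1627 = 0.8601; α₂ = α₁·K2/[H⁺] = 0.003585
α₁ + 2α₂ = 0.8673
CA = 0.8673 × 4.18 = 3.63 mmol/kg

CA = 3.63 mmol/kg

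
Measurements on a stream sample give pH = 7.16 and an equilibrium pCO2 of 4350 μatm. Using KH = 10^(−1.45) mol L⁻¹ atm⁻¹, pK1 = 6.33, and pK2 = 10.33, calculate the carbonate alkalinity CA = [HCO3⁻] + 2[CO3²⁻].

[CO2*] = KH · pCO2 = 10^(−1.45) × 4350×10^-6 = 1.543×10^-4 mol/L
α₀ = 1/(1 + K1/[H⁺] + K1K2/[H⁺]²) = 1/(1 + 10^+0.83 + 10^-2.34) = 0.1288
DIC = [CO2*]/α₀ = 1.543×10^-4 / 0.1288 = 1.199 mmol/L
CA = (α₁ + 2α₂)·DIC = (0.8706 + 2×0.0005886) × 1.199 = 1.04 mmol/L

CA = 1.04 mmol/L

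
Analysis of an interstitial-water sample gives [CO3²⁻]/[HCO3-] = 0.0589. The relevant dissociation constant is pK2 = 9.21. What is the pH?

pH = 7.98

From K2 = [H⁺][CO3²⁻]/[HCO3-]:  pH = pK2 + log₁₀([CO3²⁻]/[HCO3-])
log₁₀(0.0589) = -1.230
pH = 9.21 + (-1.230) = 7.98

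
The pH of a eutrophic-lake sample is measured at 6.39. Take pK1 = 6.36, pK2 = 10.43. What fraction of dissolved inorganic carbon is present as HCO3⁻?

α₁ = 0.517

α₁ = 1 / (1 + [H⁺]/K1 + K2/[H⁺]) = 1 / (1 + 10^-0.03 + 10^-4.04)
   = 1 / (1 + 0.93325 + 9.1201×10^-5) = 1/1.9333 = 0.5172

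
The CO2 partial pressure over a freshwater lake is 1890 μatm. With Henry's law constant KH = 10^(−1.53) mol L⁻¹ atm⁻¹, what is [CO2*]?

[CO2*] = 55.8 μmol/L

KH = 10^(−1.53) = 2.951×10^-2 mol L⁻¹ atm⁻¹
[CO2*] = KH · pCO2 = 2.951×10^-2 × 1890×10^-6 atm = 5.58×10^-5 mol/L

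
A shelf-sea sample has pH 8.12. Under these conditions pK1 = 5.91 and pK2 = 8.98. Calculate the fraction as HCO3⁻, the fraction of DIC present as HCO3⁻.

α₁ = 1 / (1 + [H⁺]/K1 + K2/[H⁺]) = 1 / (1 + 10^-2.21 + 10^-0.86)
   = 1 / (1 + 0.0061660 + 0.13804) = 1/1.1442 = 0.8740

α₁ = 0.874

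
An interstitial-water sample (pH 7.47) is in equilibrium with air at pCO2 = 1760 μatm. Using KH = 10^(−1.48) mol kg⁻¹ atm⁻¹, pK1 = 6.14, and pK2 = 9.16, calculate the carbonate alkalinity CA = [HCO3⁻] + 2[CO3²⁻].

CA = 1.30 mmol/kg

[CO2*] = KH · pCO2 = 10^(−1.48) × 1760×10^-6 = 5.828×10^-5 mol/kg
α₀ = 1/(1 + K1/[H⁺] + K1K2/[H⁺]²) = 1/(1 + 10^+1.33 + 10^-0.36) = 0.04383
DIC = [CO2*]/α₀ = 5.828×10^-5 / 0.04383 = 1.330 mmol/kg
CA = (α₁ + 2α₂)·DIC = (0.9370 + 2×0.01913) × 1.330 = 1.30 mmol/kg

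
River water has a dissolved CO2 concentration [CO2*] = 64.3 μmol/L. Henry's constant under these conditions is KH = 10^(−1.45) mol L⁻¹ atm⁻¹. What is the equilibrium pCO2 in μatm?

pCO2 = 1810 μatm

KH = 10^(−1.45) = 3.548×10^-2 mol L⁻¹ atm⁻¹
pCO2 = [CO2*]/KH = 64.3×10^-6 / 3.548×10^-2 = 1.81×10^-3 atm = 1810 μatm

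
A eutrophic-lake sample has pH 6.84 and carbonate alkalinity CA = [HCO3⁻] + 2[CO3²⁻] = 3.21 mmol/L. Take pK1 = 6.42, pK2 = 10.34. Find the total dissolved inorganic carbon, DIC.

DIC = 4.43 mmol/L

CA = [HCO3⁻] + 2[CO3²⁻] = (α₁ + 2α₂)·DIC
At pH 6.84: [H⁺]/K1 = 10^-0.42 = 0.38019, K2/[H⁺] = 10^-3.50 = 0.00031623
α₁ = 1/(1 + 0.38019 + 0.00031623) = 1/1.3805 = 0.7244; α₂ = α₁·K2/[H⁺] = 0.0002291
α₁ + 2α₂ = 0.7248
DIC = CA / (α₁ + 2α₂) = 3.21 / 0.7248 = 4.43 mmol/L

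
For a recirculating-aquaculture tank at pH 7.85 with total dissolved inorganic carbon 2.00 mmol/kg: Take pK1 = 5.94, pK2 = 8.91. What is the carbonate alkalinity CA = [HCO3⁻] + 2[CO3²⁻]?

CA = [HCO3⁻] + 2[CO3²⁻] = (α₁ + 2α₂)·DIC
At pH 7.85: [H⁺]/K1 = 10^-1.91 = 0.012303, K2/[H⁺] = 10^-1.06 = 0.087096
α₁ = 1/(1 + 0.012303 + 0.087096) = 1/1.0994 = 0.9096; α₂ = α₁·K2/[H⁺] = 0.07922
α₁ + 2α₂ = 1.0680
CA = 1.0680 × 2.00 = 2.14 mmol/kg

CA = 2.14 mmol/kg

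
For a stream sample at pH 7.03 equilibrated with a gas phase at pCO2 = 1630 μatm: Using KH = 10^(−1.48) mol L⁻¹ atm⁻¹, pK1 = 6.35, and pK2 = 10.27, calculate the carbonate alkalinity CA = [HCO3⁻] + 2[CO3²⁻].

[CO2*] = KH · pCO2 = 10^(−1.48) × 1630×10^-6 = 5.397×10^-5 mol/L
α₀ = 1/(1 + K1/[H⁺] + K1K2/[H⁺]²) = 1/(1 + 10^+0.68 + 10^-2.56) = 0.1727
DIC = [CO2*]/α₀ = 5.397×10^-5 / 0.1727 = 0.3125 mmol/L
CA = (α₁ + 2α₂)·DIC = (0.8268 + 2×0.0004758) × 0.3125 = 0.259 mmol/L

CA = 0.259 mmol/L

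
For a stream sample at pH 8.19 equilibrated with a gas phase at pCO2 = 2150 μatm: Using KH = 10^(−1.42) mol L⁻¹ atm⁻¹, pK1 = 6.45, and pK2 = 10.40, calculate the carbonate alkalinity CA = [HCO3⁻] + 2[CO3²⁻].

CA = 4.55 mmol/L

[CO2*] = KH · pCO2 = 10^(−1.42) × 2150×10^-6 = 8.174×10^-5 mol/L
α₀ = 1/(1 + K1/[H⁺] + K1K2/[H⁺]²) = 1/(1 + 10^+1.74 + 10^-0.47) = 0.01776
DIC = [CO2*]/α₀ = 8.174×10^-5 / 0.01776 = 4.601 mmol/L
CA = (α₁ + 2α₂)·DIC = (0.9762 + 2×0.006019) × 4.601 = 4.55 mmol/L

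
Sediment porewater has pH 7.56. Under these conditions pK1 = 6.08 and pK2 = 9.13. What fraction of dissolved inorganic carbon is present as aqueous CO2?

α₀ = 0.0312

α₀ = 1 / (1 + K1/[H⁺] + K1K2/[H⁺]²) = 1 / (1 + 10^+1.48 + 10^-0.09)
   = 1 / (1 + 30.200 + 0.81283) = 1/32.012 = 0.03124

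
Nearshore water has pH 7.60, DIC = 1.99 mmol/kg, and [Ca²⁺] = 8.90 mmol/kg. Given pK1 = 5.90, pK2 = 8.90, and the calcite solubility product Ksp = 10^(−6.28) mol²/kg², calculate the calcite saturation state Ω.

Ω = 1.58

α₂ = 1 / (1 + [H⁺]/K2 + [H⁺]²/(K1K2)) = 1 / (1 + 10^+1.30 + 10^-0.40)
   = 1 / (1 + 19.953 + 0.39811) = 1/21.351 = 0.04684
[CO3²⁻] = α₂ × DIC = 0.04684 × 1.99 = 0.09321 mmol/kg
Ksp = 10^(−6.28) = 5.248×10^-7
Ω = [Ca²⁺][CO3²⁻]/Ksp = (8.90×10^-3)(9.321×10^-5) / 5.248×10^-7 = 1.58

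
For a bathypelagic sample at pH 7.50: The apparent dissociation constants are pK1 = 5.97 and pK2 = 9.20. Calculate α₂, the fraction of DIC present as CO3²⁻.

α₂ = 1 / (1 + [H⁺]/K2 + [H⁺]²/(K1K2)) = 1 / (1 + 10^+1.70 + 10^+0.17)
   = 1 / (1 + 50.119 + 1.4791) = 1/52.598 = 0.01901

α₂ = 0.0190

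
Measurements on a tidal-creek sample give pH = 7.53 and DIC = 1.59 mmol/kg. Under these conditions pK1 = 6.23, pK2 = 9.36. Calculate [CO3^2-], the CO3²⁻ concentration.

[CO3²⁻] = 0.0221 mmol/kg

α₂ = 1 / (1 + [H⁺]/K2 + [H⁺]²/(K1K2)) = 1 / (1 + 10^+1.83 + 10^+0.53)
   = 1 / (1 + 67.608 + 3.3884) = 1/71.997 = 0.01389
[CO3²⁻] = α₂ × DIC = 0.01389 × 1.59 = 0.0221 mmol/kg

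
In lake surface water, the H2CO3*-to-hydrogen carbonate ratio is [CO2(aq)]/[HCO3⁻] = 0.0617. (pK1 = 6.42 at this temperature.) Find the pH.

pH = 7.63

From K1 = [H⁺][HCO3⁻]/[CO2(aq)]:  pH = pK1 − log₁₀([CO2(aq)]/[HCO3⁻])
log₁₀(0.0617) = -1.210
pH = 6.42 − (-1.210) = 7.63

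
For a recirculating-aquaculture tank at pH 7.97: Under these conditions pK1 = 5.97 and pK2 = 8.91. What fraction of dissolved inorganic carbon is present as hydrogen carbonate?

α₁ = 0.889

α₁ = 1 / (1 + [H⁺]/K1 + K2/[H⁺]) = 1 / (1 + 10^-2.00 + 10^-0.94)
   = 1 / (1 + 0.010000 + 0.11482) = 1/1.1248 = 0.8890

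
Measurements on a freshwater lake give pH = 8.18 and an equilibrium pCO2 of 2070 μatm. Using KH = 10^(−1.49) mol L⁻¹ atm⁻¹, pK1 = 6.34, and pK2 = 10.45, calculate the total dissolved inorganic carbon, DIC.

[CO2*] = KH · pCO2 = 10^(−1.49) × 2070×10^-6 = 6.698×10^-5 mol/L
α₀ = 1/(1 + K1/[H⁺] + K1K2/[H⁺]²) = 1/(1 + 10^+1.84 + 10^-0.43) = 0.01417
DIC = [CO2*]/α₀ = 6.698×10^-5 / 0.01417 = 4.73 mmol/L

DIC = 4.73 mmol/L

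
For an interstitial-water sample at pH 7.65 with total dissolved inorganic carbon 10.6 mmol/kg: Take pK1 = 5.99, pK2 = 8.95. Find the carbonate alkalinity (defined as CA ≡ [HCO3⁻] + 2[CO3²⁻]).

CA = [HCO3⁻] + 2[CO3²⁻] = (α₁ + 2α₂)·DIC
At pH 7.65: [H⁺]/K1 = 10^-1.66 = 0.021878, K2/[H⁺] = 10^-1.30 = 0.050119
α₁ = 1/(1 + 0.021878 + 0.050119) = 1/1.0720 = 0.9328; α₂ = α₁·K2/[H⁺] = 0.04675
α₁ + 2α₂ = 1.0263
CA = 1.0263 × 10.6 = 10.9 mmol/kg

CA = 10.9 mmol/kg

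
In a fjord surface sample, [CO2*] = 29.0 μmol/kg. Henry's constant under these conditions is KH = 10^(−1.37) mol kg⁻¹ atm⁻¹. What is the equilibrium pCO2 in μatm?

pCO2 = 680 μatm

KH = 10^(−1.37) = 4.266×10^-2 mol kg⁻¹ atm⁻¹
pCO2 = [CO2*]/KH = 29.0×10^-6 / 4.266×10^-2 = 6.80×10^-4 atm = 680 μatm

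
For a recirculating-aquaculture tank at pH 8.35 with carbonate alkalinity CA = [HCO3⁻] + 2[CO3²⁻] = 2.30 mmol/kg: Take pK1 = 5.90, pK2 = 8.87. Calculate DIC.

CA = [HCO3⁻] + 2[CO3²⁻] = (α₁ + 2α₂)·DIC
At pH 8.35: [H⁺]/K1 = 10^-2.45 = 0.0035481, K2/[H⁺] = 10^-0.52 = 0.30200
α₁ = 1/(1 + 0.0035481 + 0.30200) = 1/1.3055 = 0.7660; α₂ = α₁·K2/[H⁺] = 0.2313
α₁ + 2α₂ = 1.2286
DIC = CA / (α₁ + 2α₂) = 2.30 / 1.2286 = 1.87 mmol/kg

DIC = 1.87 mmol/kg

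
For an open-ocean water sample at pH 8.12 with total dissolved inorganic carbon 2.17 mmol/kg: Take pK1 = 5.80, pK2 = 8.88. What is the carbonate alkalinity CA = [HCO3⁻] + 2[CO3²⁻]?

CA = 2.48 mmol/kg

CA = [HCO3⁻] + 2[CO3²⁻] = (α₁ + 2α₂)·DIC
At pH 8.12: [H⁺]/K1 = 10^-2.32 = 0.0047863, K2/[H⁺] = 10^-0.76 = 0.17378
α₁ = 1/(1 + 0.0047863 + 0.17378) = 1/1.1786 = 0.8485; α₂ = α₁·K2/[H⁺] = 0.1475
α₁ + 2α₂ = 1.1434
CA = 1.1434 × 2.17 = 2.48 mmol/kg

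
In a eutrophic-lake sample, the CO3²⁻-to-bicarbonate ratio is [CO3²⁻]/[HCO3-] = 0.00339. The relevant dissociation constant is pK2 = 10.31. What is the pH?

pH = 7.84

From K2 = [H⁺][CO3²⁻]/[HCO3-]:  pH = pK2 + log₁₀([CO3²⁻]/[HCO3-])
log₁₀(0.00339) = -2.470
pH = 10.31 + (-2.470) = 7.84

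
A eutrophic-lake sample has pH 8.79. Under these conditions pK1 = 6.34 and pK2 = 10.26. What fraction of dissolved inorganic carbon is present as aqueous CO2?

α₀ = 1 / (1 + K1/[H⁺] + K1K2/[H⁺]²) = 1 / (1 + 10^+2.45 + 10^+0.98)
   = 1 / (1 + 281.84 + 9.5499) = 1/292.39 = 0.003420

α₀ = 0.00342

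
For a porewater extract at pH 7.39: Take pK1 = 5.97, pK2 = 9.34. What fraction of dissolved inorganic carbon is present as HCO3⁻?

α₁ = 1 / (1 + [H⁺]/K1 + K2/[H⁺]) = 1 / (1 + 10^-1.42 + 10^-1.95)
   = 1 / (1 + 0.038019 + 0.011220) = 1/1.0492 = 0.9531

α₁ = 0.953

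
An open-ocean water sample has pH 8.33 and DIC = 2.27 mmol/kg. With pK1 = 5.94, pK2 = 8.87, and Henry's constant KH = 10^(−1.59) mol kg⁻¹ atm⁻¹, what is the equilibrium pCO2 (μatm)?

α₀ = 1 / (1 + K1/[H⁺] + K1K2/[H⁺]²) = 1 / (1 + 10^+2.39 + 10^+1.85)
   = 1 / (1 + 245.47 + 70.795) = 1/317.27 = 0.003152
[CO2*] = α₀ × DIC = 0.003152 × 2.27 = 0.007155 mmol/kg = 7.155 μmol/kg
pCO2 = [CO2*]/KH = 7.155×10^-6 / 2.570×10^-2 = 278 μatm

pCO2 = 278 μatm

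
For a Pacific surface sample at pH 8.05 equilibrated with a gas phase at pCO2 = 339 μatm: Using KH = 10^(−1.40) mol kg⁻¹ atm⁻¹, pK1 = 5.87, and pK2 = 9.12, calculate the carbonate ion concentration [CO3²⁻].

[CO3²⁻] = 0.174 mmol/kg

[CO2*] = KH · pCO2 = 10^(−1.40) × 339×10^-6 = 1.350×10^-5 mol/kg
α₀ = 1/(1 + K1/[H⁺] + K1K2/[H⁺]²) = 1/(1 + 10^+2.18 + 10^+1.11) = 0.006052
DIC = [CO2*]/α₀ = 1.350×10^-5 / 0.006052 = 2.230 mmol/kg
[CO3²⁻] = α₂·DIC; α₂ = 0.07796, so [CO3²⁻] = 0.07796 × 2.230 = 0.174 mmol/kg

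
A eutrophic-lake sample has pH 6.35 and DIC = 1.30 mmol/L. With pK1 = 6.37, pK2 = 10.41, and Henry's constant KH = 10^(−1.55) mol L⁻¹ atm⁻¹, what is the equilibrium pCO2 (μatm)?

pCO2 = 2.36×10^4 μatm

α₀ = 1 / (1 + K1/[H⁺] + K1K2/[H⁺]²) = 1 / (1 + 10^-0.02 + 10^-4.08)
   = 1 / (1 + 0.95499 + 8.3176×10^-5) = 1/1.9551 = 0.5115
[CO2*] = α₀ × DIC = 0.5115 × 1.30 = 0.6649 mmol/L
pCO2 = [CO2*]/KH = 6.649×10^-4 / 2.818×10^-2 = 2.36×10^4 μatm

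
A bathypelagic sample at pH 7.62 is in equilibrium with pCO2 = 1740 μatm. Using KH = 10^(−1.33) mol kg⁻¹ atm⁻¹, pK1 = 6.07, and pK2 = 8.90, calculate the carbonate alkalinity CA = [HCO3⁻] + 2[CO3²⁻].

CA = 3.19 mmol/kg

[CO2*] = KH · pCO2 = 10^(−1.33) × 1740×10^-6 = 8.139×10^-5 mol/kg
α₀ = 1/(1 + K1/[H⁺] + K1K2/[H⁺]²) = 1/(1 + 10^+1.55 + 10^+0.27) = 0.02608
DIC = [CO2*]/α₀ = 8.139×10^-5 / 0.02608 = 3.121 mmol/kg
CA = (α₁ + 2α₂)·DIC = (0.9254 + 2×0.04856) × 3.121 = 3.19 mmol/kg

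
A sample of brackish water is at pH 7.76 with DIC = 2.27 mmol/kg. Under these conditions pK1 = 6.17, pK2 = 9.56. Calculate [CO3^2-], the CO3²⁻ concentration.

α₂ = 1 / (1 + [H⁺]/K2 + [H⁺]²/(K1K2)) = 1 / (1 + 10^+1.80 + 10^+0.21)
   = 1 / (1 + 63.096 + 1.6218) = 1/65.718 = 0.01522
[CO3²⁻] = α₂ × DIC = 0.01522 × 2.27 = 0.0345 mmol/kg

[CO3²⁻] = 0.0345 mmol/kg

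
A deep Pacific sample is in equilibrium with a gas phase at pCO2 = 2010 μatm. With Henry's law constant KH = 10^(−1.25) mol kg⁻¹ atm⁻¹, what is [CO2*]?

[CO2*] = 113 μmol/kg

KH = 10^(−1.25) = 5.623×10^-2 mol kg⁻¹ atm⁻¹
[CO2*] = KH · pCO2 = 5.623×10^-2 × 2010×10^-6 atm = 1.13×10^-4 mol/kg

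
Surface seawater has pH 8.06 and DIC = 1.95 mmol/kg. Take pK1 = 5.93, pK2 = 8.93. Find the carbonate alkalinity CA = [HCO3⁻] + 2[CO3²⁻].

CA = [HCO3⁻] + 2[CO3²⁻] = (α₁ + 2α₂)·DIC
At pH 8.06: [H⁺]/K1 = 10^-2.13 = 0.0074131, K2/[H⁺] = 10^-0.87 = 0.13490
α₁ = 1/(1 + 0.0074131 + 0.13490) = 1/1.1423 = 0.8754; α₂ = α₁·K2/[H⁺] = 0.1181
α₁ + 2α₂ = 1.1116
CA = 1.1116 × 1.95 = 2.17 mmol/kg

CA = 2.17 mmol/kg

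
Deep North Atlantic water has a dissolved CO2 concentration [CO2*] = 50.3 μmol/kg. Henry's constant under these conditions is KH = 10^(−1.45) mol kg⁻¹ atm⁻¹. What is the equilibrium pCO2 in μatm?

pCO2 = 1420 μatm

KH = 10^(−1.45) = 3.548×10^-2 mol kg⁻¹ atm⁻¹
pCO2 = [CO2*]/KH = 50.3×10^-6 / 3.548×10^-2 = 1.42×10^-3 atm = 1420 μatm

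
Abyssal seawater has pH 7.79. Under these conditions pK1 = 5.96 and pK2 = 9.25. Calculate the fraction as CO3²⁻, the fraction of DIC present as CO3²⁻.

α₂ = 0.0330

α₂ = 1 / (1 + [H⁺]/K2 + [H⁺]²/(K1K2)) = 1 / (1 + 10^+1.46 + 10^-0.37)
   = 1 / (1 + 28.840 + 0.42658) = 1/30.267 = 0.03304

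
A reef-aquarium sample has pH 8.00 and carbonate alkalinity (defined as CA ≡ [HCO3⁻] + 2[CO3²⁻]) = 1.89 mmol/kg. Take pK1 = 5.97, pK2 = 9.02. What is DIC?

DIC = 1.75 mmol/kg

CA = [HCO3⁻] + 2[CO3²⁻] = (α₁ + 2α₂)·DIC
At pH 8.00: [H⁺]/K1 = 10^-2.03 = 0.0093325, K2/[H⁺] = 10^-1.02 = 0.095499
α₁ = 1/(1 + 0.0093325 + 0.095499) = 1/1.1048 = 0.9051; α₂ = α₁·K2/[H⁺] = 0.08644
α₁ + 2α₂ = 1.0780
DIC = CA / (α₁ + 2α₂) = 1.89 / 1.0780 = 1.75 mmol/kg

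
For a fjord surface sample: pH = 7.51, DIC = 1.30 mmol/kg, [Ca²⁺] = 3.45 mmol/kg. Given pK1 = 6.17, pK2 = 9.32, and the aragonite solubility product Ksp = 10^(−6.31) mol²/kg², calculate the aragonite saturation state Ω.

α₂ = 1 / (1 + [H⁺]/K2 + [H⁺]²/(K1K2)) = 1 / (1 + 10^+1.81 + 10^+0.47)
   = 1 / (1 + 64.565 + 2.9512) = 1/68.517 = 0.01459
[CO3²⁻] = α₂ × DIC = 0.01459 × 1.30 = 0.01897 mmol/kg = 18.97 μmol/kg
Ksp = 10^(−6.31) = 4.898×10^-7
Ω = [Ca²⁺][CO3²⁻]/Ksp = (3.45×10^-3)(1.897×10^-5) / 4.898×10^-7 = 0.134

Ω = 0.134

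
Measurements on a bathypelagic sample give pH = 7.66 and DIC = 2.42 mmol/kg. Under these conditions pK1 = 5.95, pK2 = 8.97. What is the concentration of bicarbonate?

[HCO3⁻] = 2.26 mmol/kg

α₁ = 1 / (1 + [H⁺]/K1 + K2/[H⁺]) = 1 / (1 + 10^-1.71 + 10^-1.31)
   = 1 / (1 + 0.019498 + 0.048978) = 1/1.0685 = 0.9359
[HCO3⁻] = α₁ × DIC = 0.9359 × 2.42 = 2.26 mmol/kg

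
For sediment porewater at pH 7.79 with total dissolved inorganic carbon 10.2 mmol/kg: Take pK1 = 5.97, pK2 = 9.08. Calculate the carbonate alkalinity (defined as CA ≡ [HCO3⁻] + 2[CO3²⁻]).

CA = [HCO3⁻] + 2[CO3²⁻] = (α₁ + 2α₂)·DIC
At pH 7.79: [H⁺]/K1 = 10^-1.82 = 0.015136, K2/[H⁺] = 10^-1.29 = 0.051286
α₁ = 1/(1 + 0.015136 + 0.051286) = 1/1.0664 = 0.9377; α₂ = α₁·K2/[H⁺] = 0.04809
α₁ + 2α₂ = 1.0339
CA = 1.0339 × 10.2 = 10.5 mmol/kg

CA = 10.5 mmol/kg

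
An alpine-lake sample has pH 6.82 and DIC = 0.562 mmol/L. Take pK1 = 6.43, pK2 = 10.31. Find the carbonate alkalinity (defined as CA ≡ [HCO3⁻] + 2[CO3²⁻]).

CA = [HCO3⁻] + 2[CO3²⁻] = (α₁ + 2α₂)·DIC
At pH 6.82: [H⁺]/K1 = 10^-0.39 = 0.40738, K2/[H⁺] = 10^-3.49 = 0.00032359
α₁ = 1/(1 + 0.40738 + 0.00032359) = 1/1.4077 = 0.7104; α₂ = α₁·K2/[H⁺] = 0.0002299
α₁ + 2α₂ = 0.7108
CA = 0.7108 × 0.562 = 0.399 mmol/L

CA = 0.399 mmol/L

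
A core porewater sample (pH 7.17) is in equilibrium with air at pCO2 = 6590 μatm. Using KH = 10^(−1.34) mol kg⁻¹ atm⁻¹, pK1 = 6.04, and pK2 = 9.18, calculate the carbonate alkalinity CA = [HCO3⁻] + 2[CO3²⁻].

CA = 4.14 mmol/kg

[CO2*] = KH · pCO2 = 10^(−1.34) × 6590×10^-6 = 3.012×10^-4 mol/kg
α₀ = 1/(1 + K1/[H⁺] + K1K2/[H⁺]²) = 1/(1 + 10^+1.13 + 10^-0.88) = 0.06839
DIC = [CO2*]/α₀ = 3.012×10^-4 / 0.06839 = 4.404 mmol/kg
CA = (α₁ + 2α₂)·DIC = (0.9226 + 2×0.009016) × 4.404 = 4.14 mmol/kg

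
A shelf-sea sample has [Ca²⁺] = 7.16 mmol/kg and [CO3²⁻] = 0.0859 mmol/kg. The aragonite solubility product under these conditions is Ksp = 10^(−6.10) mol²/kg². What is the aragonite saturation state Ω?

Ω = 0.774

Ksp = 10^(−6.10) = 7.943×10^-7
Ω = [Ca²⁺][CO3²⁻]/Ksp = (7.16×10^-3)(0.0859×10^-3) / 7.943×10^-7 = 0.774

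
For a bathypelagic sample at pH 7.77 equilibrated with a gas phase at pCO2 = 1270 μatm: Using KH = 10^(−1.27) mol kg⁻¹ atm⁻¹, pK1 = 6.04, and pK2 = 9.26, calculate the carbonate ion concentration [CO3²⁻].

[CO2*] = KH · pCO2 = 10^(−1.27) × 1270×10^-6 = 6.820×10^-5 mol/kg
α₀ = 1/(1 + K1/[H⁺] + K1K2/[H⁺]²) = 1/(1 + 10^+1.73 + 10^+0.24) = 0.01772
DIC = [CO2*]/α₀ = 6.820×10^-5 / 0.01772 = 3.849 mmol/kg
[CO3²⁻] = α₂·DIC; α₂ = 0.03079, so [CO3²⁻] = 0.03079 × 3.849 = 0.119 mmol/kg

[CO3²⁻] = 0.119 mmol/kg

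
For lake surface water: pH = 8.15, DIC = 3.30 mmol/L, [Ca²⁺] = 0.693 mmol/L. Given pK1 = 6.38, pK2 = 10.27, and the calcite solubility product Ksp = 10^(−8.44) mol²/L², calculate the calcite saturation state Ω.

Ω = 4.66

α₂ = 1 / (1 + [H⁺]/K2 + [H⁺]²/(K1K2)) = 1 / (1 + 10^+2.12 + 10^+0.35)
   = 1 / (1 + 131.83 + 2.2387) = 1/135.06 = 0.007404
[CO3²⁻] = α₂ × DIC = 0.007404 × 3.30 = 0.02443 mmol/L
Ksp = 10^(−8.44) = 3.631×10^-9
Ω = [Ca²⁺][CO3²⁻]/Ksp = (0.693×10^-3)(2.443×10^-5) / 3.631×10^-9 = 4.66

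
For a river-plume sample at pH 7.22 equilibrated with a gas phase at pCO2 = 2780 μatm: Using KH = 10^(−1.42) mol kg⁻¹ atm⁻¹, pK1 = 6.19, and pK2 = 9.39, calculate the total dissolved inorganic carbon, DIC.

DIC = 1.25 mmol/kg

[CO2*] = KH · pCO2 = 10^(−1.42) × 2780×10^-6 = 1.057×10^-4 mol/kg
α₀ = 1/(1 + K1/[H⁺] + K1K2/[H⁺]²) = 1/(1 + 10^+1.03 + 10^-1.14) = 0.08483
DIC = [CO2*]/α₀ = 1.057×10^-4 / 0.08483 = 1.25 mmol/kg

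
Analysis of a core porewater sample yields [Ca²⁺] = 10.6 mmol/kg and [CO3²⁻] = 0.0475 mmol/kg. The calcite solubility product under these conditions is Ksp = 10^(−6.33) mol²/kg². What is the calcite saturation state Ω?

Ksp = 10^(−6.33) = 4.677×10^-7
Ω = [Ca²⁺][CO3²⁻]/Ksp = (10.6×10^-3)(0.0475×10^-3) / 4.677×10^-7 = 1.08

Ω = 1.08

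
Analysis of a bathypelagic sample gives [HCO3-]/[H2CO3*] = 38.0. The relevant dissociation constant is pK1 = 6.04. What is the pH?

From K1 = [H⁺][HCO3-]/[H2CO3*]:  pH = pK1 + log₁₀([HCO3-]/[H2CO3*])
log₁₀(38.0) = +1.580
pH = 6.04 + (+1.580) = 7.62

pH = 7.62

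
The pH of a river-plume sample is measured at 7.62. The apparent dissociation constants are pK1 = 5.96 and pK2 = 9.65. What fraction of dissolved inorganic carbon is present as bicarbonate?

α₁ = 0.970

α₁ = 1 / (1 + [H⁺]/K1 + K2/[H⁺]) = 1 / (1 + 10^-1.66 + 10^-2.03)
   = 1 / (1 + 0.021878 + 0.0093325) = 1/1.0312 = 0.9697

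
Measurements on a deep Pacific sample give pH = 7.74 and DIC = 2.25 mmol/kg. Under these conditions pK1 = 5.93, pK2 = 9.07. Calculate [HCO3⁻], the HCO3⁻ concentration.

α₁ = 1 / (1 + [H⁺]/K1 + K2/[H⁺]) = 1 / (1 + 10^-1.81 + 10^-1.33)
   = 1 / (1 + 0.015488 + 0.046774) = 1/1.0623 = 0.9414
[HCO3⁻] = α₁ × DIC = 0.9414 × 2.25 = 2.12 mmol/kg

[HCO3⁻] = 2.12 mmol/kg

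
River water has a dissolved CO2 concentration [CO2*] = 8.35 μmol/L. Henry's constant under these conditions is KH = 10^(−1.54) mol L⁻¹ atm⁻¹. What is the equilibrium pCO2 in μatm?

pCO2 = 290 μatm

KH = 10^(−1.54) = 2.884×10^-2 mol L⁻¹ atm⁻¹
pCO2 = [CO2*]/KH = 8.35×10^-6 / 2.884×10^-2 = 2.90×10^-4 atm = 290 μatm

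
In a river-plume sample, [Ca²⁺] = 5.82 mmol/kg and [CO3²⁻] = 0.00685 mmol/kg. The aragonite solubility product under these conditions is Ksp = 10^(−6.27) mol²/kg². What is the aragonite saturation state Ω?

Ω = 0.0742

Ksp = 10^(−6.27) = 5.370×10^-7
Ω = [Ca²⁺][CO3²⁻]/Ksp = (5.82×10^-3)(0.00685×10^-3) / 5.370×10^-7 = 0.0742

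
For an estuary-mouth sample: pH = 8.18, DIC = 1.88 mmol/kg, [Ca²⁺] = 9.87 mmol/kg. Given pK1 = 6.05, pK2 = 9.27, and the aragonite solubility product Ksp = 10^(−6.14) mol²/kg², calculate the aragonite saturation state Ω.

α₂ = 1 / (1 + [H⁺]/K2 + [H⁺]²/(K1K2)) = 1 / (1 + 10^+1.09 + 10^-1.04)
   = 1 / (1 + 12.303 + 0.091201) = 1/13.394 = 0.07466
[CO3²⁻] = α₂ × DIC = 0.07466 × 1.88 = 0.1404 mmol/kg
Ksp = 10^(−6.14) = 7.244×10^-7
Ω = [Ca²⁺][CO3²⁻]/Ksp = (9.87×10^-3)(1.404×10^-4) / 7.244×10^-7 = 1.91

Ω = 1.91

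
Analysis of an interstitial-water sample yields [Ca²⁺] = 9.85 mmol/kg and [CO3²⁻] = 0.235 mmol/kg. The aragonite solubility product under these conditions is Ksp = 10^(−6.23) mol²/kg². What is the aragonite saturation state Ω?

Ksp = 10^(−6.23) = 5.888×10^-7
Ω = [Ca²⁺][CO3²⁻]/Ksp = (9.85×10^-3)(0.235×10^-3) / 5.888×10^-7 = 3.93

Ω = 3.93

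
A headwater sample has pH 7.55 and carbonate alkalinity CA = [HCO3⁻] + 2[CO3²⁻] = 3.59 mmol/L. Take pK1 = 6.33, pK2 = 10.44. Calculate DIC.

CA = [HCO3⁻] + 2[CO3²⁻] = (α₁ + 2α₂)·DIC
At pH 7.55: [H⁺]/K1 = 10^-1.22 = 0.060256, K2/[H⁺] = 10^-2.89 = 0.0012882
α₁ = 1/(1 + 0.060256 + 0.0012882) = 1/1.0615 = 0.9420; α₂ = α₁·K2/[H⁺] = 0.001214
α₁ + 2α₂ = 0.9445
DIC = CA / (α₁ + 2α₂) = 3.59 / 0.9445 = 3.80 mmol/L

DIC = 3.80 mmol/L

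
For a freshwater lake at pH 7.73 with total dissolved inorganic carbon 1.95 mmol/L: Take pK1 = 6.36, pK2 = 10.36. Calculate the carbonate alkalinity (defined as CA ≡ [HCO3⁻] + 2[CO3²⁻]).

CA = 1.87 mmol/L

CA = [HCO3⁻] + 2[CO3²⁻] = (α₁ + 2α₂)·DIC
At pH 7.73: [H⁺]/K1 = 10^-1.37 = 0.042658, K2/[H⁺] = 10^-2.63 = 0.0023442
α₁ = 1/(1 + 0.042658 + 0.0023442) = 1/1.0450 = 0.9569; α₂ = α₁·K2/[H⁺] = 0.002243
α₁ + 2α₂ = 0.9614
CA = 0.9614 × 1.95 = 1.87 mmol/L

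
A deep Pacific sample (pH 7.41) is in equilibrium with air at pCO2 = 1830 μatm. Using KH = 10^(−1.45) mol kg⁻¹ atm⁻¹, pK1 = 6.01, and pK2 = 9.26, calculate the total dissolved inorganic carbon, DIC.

DIC = 1.72 mmol/kg

[CO2*] = KH · pCO2 = 10^(−1.45) × 1830×10^-6 = 6.493×10^-5 mol/kg
α₀ = 1/(1 + K1/[H⁺] + K1K2/[H⁺]²) = 1/(1 + 10^+1.40 + 10^-0.45) = 0.03777
DIC = [CO2*]/α₀ = 6.493×10^-5 / 0.03777 = 1.72 mmol/kg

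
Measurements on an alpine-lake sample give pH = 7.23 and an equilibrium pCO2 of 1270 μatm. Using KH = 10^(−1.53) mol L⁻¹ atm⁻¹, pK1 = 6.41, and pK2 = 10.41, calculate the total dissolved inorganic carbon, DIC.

[CO2*] = KH · pCO2 = 10^(−1.53) × 1270×10^-6 = 3.748×10^-5 mol/L
α₀ = 1/(1 + K1/[H⁺] + K1K2/[H⁺]²) = 1/(1 + 10^+0.82 + 10^-2.36) = 0.1314
DIC = [CO2*]/α₀ = 3.748×10^-5 / 0.1314 = 0.285 mmol/L

DIC = 0.285 mmol/L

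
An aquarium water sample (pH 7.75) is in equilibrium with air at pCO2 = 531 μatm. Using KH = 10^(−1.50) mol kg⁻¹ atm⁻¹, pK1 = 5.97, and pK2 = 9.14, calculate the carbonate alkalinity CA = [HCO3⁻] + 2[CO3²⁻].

CA = 1.09 mmol/kg

[CO2*] = KH · pCO2 = 10^(−1.50) × 531×10^-6 = 1.679×10^-5 mol/kg
α₀ = 1/(1 + K1/[H⁺] + K1K2/[H⁺]²) = 1/(1 + 10^+1.78 + 10^+0.39) = 0.01570
DIC = [CO2*]/α₀ = 1.679×10^-5 / 0.01570 = 1.070 mmol/kg
CA = (α₁ + 2α₂)·DIC = (0.9458 + 2×0.03853) × 1.070 = 1.09 mmol/kg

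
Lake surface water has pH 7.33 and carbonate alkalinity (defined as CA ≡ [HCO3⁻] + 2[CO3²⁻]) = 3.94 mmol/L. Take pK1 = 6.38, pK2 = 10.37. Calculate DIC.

CA = [HCO3⁻] + 2[CO3²⁻] = (α₁ + 2α₂)·DIC
At pH 7.33: [H⁺]/K1 = 10^-0.95 = 0.11220, K2/[H⁺] = 10^-3.04 = 0.00091201
α₁ = 1/(1 + 0.11220 + 0.00091201) = 1/1.1131 = 0.8984; α₂ = α₁·K2/[H⁺] = 0.0008193
α₁ + 2α₂ = 0.9000
DIC = CA / (α₁ + 2α₂) = 3.94 / 0.9000 = 4.38 mmol/L

DIC = 4.38 mmol/L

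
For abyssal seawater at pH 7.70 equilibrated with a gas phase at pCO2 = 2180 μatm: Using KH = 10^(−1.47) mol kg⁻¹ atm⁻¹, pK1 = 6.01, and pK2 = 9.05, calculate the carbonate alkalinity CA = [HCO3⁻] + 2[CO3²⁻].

CA = 3.94 mmol/kg

[CO2*] = KH · pCO2 = 10^(−1.47) × 2180×10^-6 = 7.387×10^-5 mol/kg
α₀ = 1/(1 + K1/[H⁺] + K1K2/[H⁺]²) = 1/(1 + 10^+1.69 + 10^+0.34) = 0.01917
DIC = [CO2*]/α₀ = 7.387×10^-5 / 0.01917 = 3.853 mmol/kg
CA = (α₁ + 2α₂)·DIC = (0.9389 + 2×0.04194) × 3.853 = 3.94 mmol/kg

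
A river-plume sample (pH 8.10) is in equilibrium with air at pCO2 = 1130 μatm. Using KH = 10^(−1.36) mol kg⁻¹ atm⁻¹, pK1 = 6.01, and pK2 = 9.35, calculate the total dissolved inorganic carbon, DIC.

[CO2*] = KH · pCO2 = 10^(−1.36) × 1130×10^-6 = 4.933×10^-5 mol/kg
α₀ = 1/(1 + K1/[H⁺] + K1K2/[H⁺]²) = 1/(1 + 10^+2.09 + 10^+0.84) = 0.007637
DIC = [CO2*]/α₀ = 4.933×10^-5 / 0.007637 = 6.46 mmol/kg

DIC = 6.46 mmol/kg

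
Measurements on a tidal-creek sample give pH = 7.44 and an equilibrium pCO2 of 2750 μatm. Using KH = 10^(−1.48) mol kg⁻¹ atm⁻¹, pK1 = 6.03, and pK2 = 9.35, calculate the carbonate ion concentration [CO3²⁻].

[CO3²⁻] = 0.0288 mmol/kg

[CO2*] = KH · pCO2 = 10^(−1.48) × 2750×10^-6 = 9.106×10^-5 mol/kg
α₀ = 1/(1 + K1/[H⁺] + K1K2/[H⁺]²) = 1/(1 + 10^+1.41 + 10^-0.50) = 0.03701
DIC = [CO2*]/α₀ = 9.106×10^-5 / 0.03701 = 2.460 mmol/kg
[CO3²⁻] = α₂·DIC; α₂ = 0.01170, so [CO3²⁻] = 0.01170 × 2.460 = 0.0288 mmol/kg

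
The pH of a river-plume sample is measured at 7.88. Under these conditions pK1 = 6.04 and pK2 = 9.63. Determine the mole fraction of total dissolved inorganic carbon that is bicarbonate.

α₁ = 0.969

α₁ = 1 / (1 + [H⁺]/K1 + K2/[H⁺]) = 1 / (1 + 10^-1.84 + 10^-1.75)
   = 1 / (1 + 0.014454 + 0.017783) = 1/1.0322 = 0.9688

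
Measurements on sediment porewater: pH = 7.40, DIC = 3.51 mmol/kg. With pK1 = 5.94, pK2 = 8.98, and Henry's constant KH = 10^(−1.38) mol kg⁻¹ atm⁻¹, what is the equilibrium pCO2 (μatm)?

pCO2 = 2750 μatm

α₀ = 1 / (1 + K1/[H⁺] + K1K2/[H⁺]²) = 1 / (1 + 10^+1.46 + 10^-0.12)
   = 1 / (1 + 28.840 + 0.75858) = 1/30.599 = 0.03268
[CO2*] = α₀ × DIC = 0.03268 × 3.51 = 0.1147 mmol/kg
pCO2 = [CO2*]/KH = 1.147×10^-4 / 4.169×10^-2 = 2750 μatm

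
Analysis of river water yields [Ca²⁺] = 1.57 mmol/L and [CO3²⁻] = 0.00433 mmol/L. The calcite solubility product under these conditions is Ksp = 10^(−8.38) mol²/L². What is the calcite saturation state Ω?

Ω = 1.63

Ksp = 10^(−8.38) = 4.169×10^-9
Ω = [Ca²⁺][CO3²⁻]/Ksp = (1.57×10^-3)(0.00433×10^-3) / 4.169×10^-9 = 1.63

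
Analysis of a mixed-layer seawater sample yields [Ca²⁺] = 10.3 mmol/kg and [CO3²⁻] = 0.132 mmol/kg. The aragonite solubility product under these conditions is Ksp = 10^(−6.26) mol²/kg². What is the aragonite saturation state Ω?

Ksp = 10^(−6.26) = 5.495×10^-7
Ω = [Ca²⁺][CO3²⁻]/Ksp = (10.3×10^-3)(0.132×10^-3) / 5.495×10^-7 = 2.47

Ω = 2.47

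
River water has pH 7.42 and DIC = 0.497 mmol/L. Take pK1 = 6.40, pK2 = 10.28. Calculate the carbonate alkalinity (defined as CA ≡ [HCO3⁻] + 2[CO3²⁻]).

CA = 0.454 mmol/L

CA = [HCO3⁻] + 2[CO3²⁻] = (α₁ + 2α₂)·DIC
At pH 7.42: [H⁺]/K1 = 10^-1.02 = 0.095499, K2/[H⁺] = 10^-2.86 = 0.0013804
α₁ = 1/(1 + 0.095499 + 0.0013804) = 1/1.0969 = 0.9117; α₂ = α₁·K2/[H⁺] = 0.001258
α₁ + 2α₂ = 0.9142
CA = 0.9142 × 0.497 = 0.454 mmol/L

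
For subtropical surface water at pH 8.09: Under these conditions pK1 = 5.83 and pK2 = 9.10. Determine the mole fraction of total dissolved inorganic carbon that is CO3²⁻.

α₂ = 0.0886

α₂ = 1 / (1 + [H⁺]/K2 + [H⁺]²/(K1K2)) = 1 / (1 + 10^+1.01 + 10^-1.25)
   = 1 / (1 + 10.233 + 0.056234) = 1/11.289 = 0.08858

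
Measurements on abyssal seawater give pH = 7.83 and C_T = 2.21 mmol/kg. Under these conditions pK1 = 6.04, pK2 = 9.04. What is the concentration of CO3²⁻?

α₂ = 1 / (1 + [H⁺]/K2 + [H⁺]²/(K1K2)) = 1 / (1 + 10^+1.21 + 10^-0.58)
   = 1 / (1 + 16.218 + 0.26303) = 1/17.481 = 0.05720
[CO3²⁻] = α₂ × DIC = 0.05720 × 2.21 = 0.126 mmol/kg

[CO3²⁻] = 0.126 mmol/kg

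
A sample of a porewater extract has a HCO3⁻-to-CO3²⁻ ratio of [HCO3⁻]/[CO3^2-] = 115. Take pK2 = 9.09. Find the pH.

pH = 7.03

From K2 = [H⁺][CO3^2-]/[HCO3⁻]:  pH = pK2 − log₁₀([HCO3⁻]/[CO3^2-])
log₁₀(115) = +2.061
pH = 9.09 − (+2.061) = 7.03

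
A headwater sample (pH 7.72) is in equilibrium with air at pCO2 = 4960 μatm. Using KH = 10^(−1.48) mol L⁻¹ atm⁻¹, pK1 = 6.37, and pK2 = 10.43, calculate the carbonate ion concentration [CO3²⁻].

[CO2*] = KH · pCO2 = 10^(−1.48) × 4960×10^-6 = 1.642×10^-4 mol/L
α₀ = 1/(1 + K1/[H⁺] + K1K2/[H⁺]²) = 1/(1 + 10^+1.35 + 10^-1.36) = 0.04268
DIC = [CO2*]/α₀ = 1.642×10^-4 / 0.04268 = 3.848 mmol/L
[CO3²⁻] = α₂·DIC; α₂ = 0.001863, so [CO3²⁻] = 0.001863 × 3.848 = 0.00717 mmol/L = 7.17 μmol/L

[CO3²⁻] = 7.17 μmol/L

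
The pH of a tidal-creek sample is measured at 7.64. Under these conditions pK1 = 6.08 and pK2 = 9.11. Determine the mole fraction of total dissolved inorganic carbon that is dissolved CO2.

α₀ = 0.0259

α₀ = 1 / (1 + K1/[H⁺] + K1K2/[H⁺]²) = 1 / (1 + 10^+1.56 + 10^+0.09)
   = 1 / (1 + 36.308 + 1.2303) = 1/38.538 = 0.02595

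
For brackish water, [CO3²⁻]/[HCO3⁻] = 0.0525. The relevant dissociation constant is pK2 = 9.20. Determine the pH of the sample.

From K2 = [H⁺][CO3²⁻]/[HCO3⁻]:  pH = pK2 + log₁₀([CO3²⁻]/[HCO3⁻])
log₁₀(0.0525) = -1.280
pH = 9.20 + (-1.280) = 7.92

pH = 7.92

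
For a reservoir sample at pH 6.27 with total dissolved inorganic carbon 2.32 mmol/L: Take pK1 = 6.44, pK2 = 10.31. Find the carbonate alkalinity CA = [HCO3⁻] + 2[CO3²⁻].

CA = 0.936 mmol/L

CA = [HCO3⁻] + 2[CO3²⁻] = (α₁ + 2α₂)·DIC
At pH 6.27: [H⁺]/K1 = 10^0.17 = 1.4791, K2/[H⁺] = 10^-4.04 = 9.1201×10^-5
α₁ = 1/(1 + 1.4791 + 9.1201×10^-5) = 1/2.4792 = 0.4034; α₂ = α₁·K2/[H⁺] = 3.679×10^-5
α₁ + 2α₂ = 0.4034
CA = 0.4034 × 2.32 = 0.936 mmol/L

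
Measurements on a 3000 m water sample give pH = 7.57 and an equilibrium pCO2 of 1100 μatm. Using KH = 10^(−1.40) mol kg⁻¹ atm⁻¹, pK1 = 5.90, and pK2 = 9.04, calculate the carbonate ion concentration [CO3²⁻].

[CO3²⁻] = 0.0694 mmol/kg

[CO2*] = KH · pCO2 = 10^(−1.40) × 1100×10^-6 = 4.379×10^-5 mol/kg
α₀ = 1/(1 + K1/[H⁺] + K1K2/[H⁺]²) = 1/(1 + 10^+1.67 + 10^+0.20) = 0.02026
DIC = [CO2*]/α₀ = 4.379×10^-5 / 0.02026 = 2.161 mmol/kg
[CO3²⁻] = α₂·DIC; α₂ = 0.03211, so [CO3²⁻] = 0.03211 × 2.161 = 0.0694 mmol/kg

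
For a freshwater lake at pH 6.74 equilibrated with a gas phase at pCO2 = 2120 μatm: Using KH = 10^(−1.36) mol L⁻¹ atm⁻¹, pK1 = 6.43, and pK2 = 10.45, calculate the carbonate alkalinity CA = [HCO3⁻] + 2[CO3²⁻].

[CO2*] = KH · pCO2 = 10^(−1.36) × 2120×10^-6 = 9.254×10^-5 mol/L
α₀ = 1/(1 + K1/[H⁺] + K1K2/[H⁺]²) = 1/(1 + 10^+0.31 + 10^-3.40) = 0.3287
DIC = [CO2*]/α₀ = 9.254×10^-5 / 0.3287 = 0.2815 mmol/L
CA = (α₁ + 2α₂)·DIC = (0.6712 + 2×0.0001309) × 0.2815 = 0.189 mmol/L

CA = 0.189 mmol/L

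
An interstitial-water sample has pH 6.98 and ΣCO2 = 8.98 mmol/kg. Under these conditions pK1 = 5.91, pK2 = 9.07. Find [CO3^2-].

[CO3²⁻] = 0.0668 mmol/kg

α₂ = 1 / (1 + [H⁺]/K2 + [H⁺]²/(K1K2)) = 1 / (1 + 10^+2.09 + 10^+1.02)
   = 1 / (1 + 123.03 + 10.471) = 1/134.50 = 0.007435
[CO3²⁻] = α₂ × DIC = 0.007435 × 8.98 = 0.0668 mmol/kg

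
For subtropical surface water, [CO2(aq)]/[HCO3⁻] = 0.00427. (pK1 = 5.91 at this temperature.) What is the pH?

From K1 = [H⁺][HCO3⁻]/[CO2(aq)]:  pH = pK1 − log₁₀([CO2(aq)]/[HCO3⁻])
log₁₀(0.00427) = -2.370
pH = 5.91 − (-2.370) = 8.28

pH = 8.28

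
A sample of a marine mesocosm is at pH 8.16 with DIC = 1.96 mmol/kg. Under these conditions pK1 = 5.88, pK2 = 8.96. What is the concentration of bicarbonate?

[HCO3⁻] = 1.68 mmol/kg

α₁ = 1 / (1 + [H⁺]/K1 + K2/[H⁺]) = 1 / (1 + 10^-2.28 + 10^-0.80)
   = 1 / (1 + 0.0052481 + 0.15849) = 1/1.1637 = 0.8593
[HCO3⁻] = α₁ × DIC = 0.8593 × 1.96 = 1.68 mmol/kg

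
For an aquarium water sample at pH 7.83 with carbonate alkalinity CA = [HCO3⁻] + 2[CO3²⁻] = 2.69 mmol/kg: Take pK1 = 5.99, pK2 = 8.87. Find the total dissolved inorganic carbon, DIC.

CA = [HCO3⁻] + 2[CO3²⁻] = (α₁ + 2α₂)·DIC
At pH 7.83: [H⁺]/K1 = 10^-1.84 = 0.014454, K2/[H⁺] = 10^-1.04 = 0.091201
α₁ = 1/(1 + 0.014454 + 0.091201) = 1/1.1057 = 0.9044; α₂ = α₁·K2/[H⁺] = 0.08249
α₁ + 2α₂ = 1.0694
DIC = CA / (α₁ + 2α₂) = 2.69 / 1.0694 = 2.52 mmol/kg

DIC = 2.52 mmol/kg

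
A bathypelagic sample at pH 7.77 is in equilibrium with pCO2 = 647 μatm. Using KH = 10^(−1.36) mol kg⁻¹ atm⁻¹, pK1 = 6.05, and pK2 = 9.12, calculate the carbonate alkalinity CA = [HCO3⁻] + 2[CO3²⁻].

CA = 1.61 mmol/kg

[CO2*] = KH · pCO2 = 10^(−1.36) × 647×10^-6 = 2.824×10^-5 mol/kg
α₀ = 1/(1 + K1/[H⁺] + K1K2/[H⁺]²) = 1/(1 + 10^+1.72 + 10^+0.37) = 0.01791
DIC = [CO2*]/α₀ = 2.824×10^-5 / 0.01791 = 1.577 mmol/kg
CA = (α₁ + 2α₂)·DIC = (0.9401 + 2×0.04199) × 1.577 = 1.61 mmol/kg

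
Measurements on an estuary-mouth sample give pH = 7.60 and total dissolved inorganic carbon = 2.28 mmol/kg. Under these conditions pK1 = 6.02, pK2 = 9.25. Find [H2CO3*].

α₀ = 1 / (1 + K1/[H⁺] + K1K2/[H⁺]²) = 1 / (1 + 10^+1.58 + 10^-0.07)
   = 1 / (1 + 38.019 + 0.85114) = 1/39.870 = 0.02508
[CO2*] = α₀ × DIC = 0.02508 × 2.28 = 0.0572 mmol/kg

[CO2*] = 0.0572 mmol/kg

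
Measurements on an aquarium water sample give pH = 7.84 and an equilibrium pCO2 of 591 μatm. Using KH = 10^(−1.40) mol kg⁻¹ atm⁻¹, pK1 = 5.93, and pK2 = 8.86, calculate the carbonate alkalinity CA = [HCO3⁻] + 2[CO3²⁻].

CA = 2.28 mmol/kg

[CO2*] = KH · pCO2 = 10^(−1.40) × 591×10^-6 = 2.353×10^-5 mol/kg
α₀ = 1/(1 + K1/[H⁺] + K1K2/[H⁺]²) = 1/(1 + 10^+1.91 + 10^+0.89) = 0.01111
DIC = [CO2*]/α₀ = 2.353×10^-5 / 0.01111 = 2.119 mmol/kg
CA = (α₁ + 2α₂)·DIC = (0.9027 + 2×0.08621) × 2.119 = 2.28 mmol/kg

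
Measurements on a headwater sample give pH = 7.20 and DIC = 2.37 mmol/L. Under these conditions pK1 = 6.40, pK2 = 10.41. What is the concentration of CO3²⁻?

α₂ = 1 / (1 + [H⁺]/K2 + [H⁺]²/(K1K2)) = 1 / (1 + 10^+3.21 + 10^+2.41)
   = 1 / (1 + 1621.8 + 257.04) = 1/1879.8 = 0.0005320
[CO3²⁻] = α₂ × DIC = 0.0005320 × 2.37 = 0.00126 mmol/L = 1.26 μmol/L

[CO3²⁻] = 1.26 μmol/L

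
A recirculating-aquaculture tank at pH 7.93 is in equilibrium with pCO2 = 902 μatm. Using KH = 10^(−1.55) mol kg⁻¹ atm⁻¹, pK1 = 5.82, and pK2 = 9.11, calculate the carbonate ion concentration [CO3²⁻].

[CO2*] = KH · pCO2 = 10^(−1.55) × 902×10^-6 = 2.542×10^-5 mol/kg
α₀ = 1/(1 + K1/[H⁺] + K1K2/[H⁺]²) = 1/(1 + 10^+2.11 + 10^+0.93) = 0.007229
DIC = [CO2*]/α₀ = 2.542×10^-5 / 0.007229 = 3.517 mmol/kg
[CO3²⁻] = α₂·DIC; α₂ = 0.06153, so [CO3²⁻] = 0.06153 × 3.517 = 0.216 mmol/kg

[CO3²⁻] = 0.216 mmol/kg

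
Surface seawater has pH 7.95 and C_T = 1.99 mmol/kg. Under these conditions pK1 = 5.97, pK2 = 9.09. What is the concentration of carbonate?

α₂ = 1 / (1 + [H⁺]/K2 + [H⁺]²/(K1K2)) = 1 / (1 + 10^+1.14 + 10^-0.84)
   = 1 / (1 + 13.804 + 0.14454) = 1/14.948 = 0.06690
[CO3²⁻] = α₂ × DIC = 0.06690 × 1.99 = 0.133 mmol/kg

[CO3²⁻] = 0.133 mmol/kg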